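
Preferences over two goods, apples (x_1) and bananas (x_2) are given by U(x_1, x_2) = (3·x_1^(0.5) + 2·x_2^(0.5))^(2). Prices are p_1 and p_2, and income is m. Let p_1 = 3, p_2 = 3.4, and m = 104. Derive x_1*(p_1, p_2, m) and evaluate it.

With the ratio pinned down, the budget gives x_1* = m/(p_1 + p_2·(x_2/x_1)) and x_2* = (x_2/x_1)·x_1*.
Numerically x_2/x_1 = 0.346021, so x_1* = 104/(3 + 3.4·0.346021) = 24.9014.

x_1* = 24.9014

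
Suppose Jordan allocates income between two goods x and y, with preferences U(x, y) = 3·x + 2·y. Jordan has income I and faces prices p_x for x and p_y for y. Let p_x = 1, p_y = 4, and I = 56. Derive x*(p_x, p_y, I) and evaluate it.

x* = 56

Perfect substitutes: compare marginal utility per dollar. 3/p_x vs 2/p_y → 3 vs 0.5.
x gives more utility per dollar, so spend all income on x: x* = I/p_x, y* = 0.
Numerically: x* = 56, y* = 0.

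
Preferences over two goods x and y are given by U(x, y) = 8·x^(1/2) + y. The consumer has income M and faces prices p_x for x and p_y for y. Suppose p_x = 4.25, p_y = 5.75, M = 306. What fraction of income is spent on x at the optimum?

Utility is quasi-linear in y; the FOC for x is 4/√x = p_x/p_y.
Thus x* = (4·p_y/p_x)² — independent of M — with the rest of income spent on y.
Plugging in: x* = (4·5.75/4.25)² = 29.2872, y* = 31.5703.
Expenditure on x: 4.25·29.2872 = 124.4706; share = 0.4068.

share on x = 0.4068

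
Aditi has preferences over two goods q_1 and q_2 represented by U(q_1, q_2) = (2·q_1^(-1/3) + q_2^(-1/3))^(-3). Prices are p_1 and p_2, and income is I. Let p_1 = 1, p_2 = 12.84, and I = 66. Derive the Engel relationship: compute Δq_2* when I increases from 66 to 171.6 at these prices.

MU_q_1 ∝ 2·q_1^(-4/3), MU_q_2 ∝ q_2^(-4/3), so MRS = 2·(q_2/q_1)^(4/3) = p_1/p_2.
Solve for the ratio: q_2/q_1 = [(1/2)·p_1/p_2]^(0.75).
Substitute q_2 = (q_2/q_1)·q_1 into the budget: q_1* = I/(p_1 + p_2·(q_2/q_1)).
Numerically q_2/q_1 = 0.08766, so q_1* = 66/(1 + 12.84·0.08766) = 31.0506 and q_2* = 0.08766·31.0506 = 2.7219.
At I' = 171.6: q_2* = 7.077. Change: 7.077 − 2.7219 = 4.3551.

Δq_2* = 4.3551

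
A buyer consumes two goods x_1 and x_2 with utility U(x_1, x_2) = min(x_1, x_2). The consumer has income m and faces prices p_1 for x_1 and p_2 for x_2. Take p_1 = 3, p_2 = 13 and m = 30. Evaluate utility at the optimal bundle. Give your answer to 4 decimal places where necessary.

Demand: x_1*(p_1,p_2,m) = m/(p_1 + p_2), x_2* = m/(p_1 + p_2).
Here 3 + 13 = 16, giving x_1* = 1.875 and x_2* = 1.875.
Utility at the optimum: U(1.875, 1.875) = 1.875.

V = 1.875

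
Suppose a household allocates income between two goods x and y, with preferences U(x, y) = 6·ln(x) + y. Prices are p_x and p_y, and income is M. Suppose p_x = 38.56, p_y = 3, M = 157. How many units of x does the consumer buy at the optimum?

x* = 0.4668

Set MRS = p_x/p_y: (6/x)/1 = p_x/p_y.
So x*(p_x,p_y) = 6·p_y/p_x, independent of income; and y* = (M − 6·p_y)/p_y.
At the given prices: x* = 6·3/38.56 = 0.4668.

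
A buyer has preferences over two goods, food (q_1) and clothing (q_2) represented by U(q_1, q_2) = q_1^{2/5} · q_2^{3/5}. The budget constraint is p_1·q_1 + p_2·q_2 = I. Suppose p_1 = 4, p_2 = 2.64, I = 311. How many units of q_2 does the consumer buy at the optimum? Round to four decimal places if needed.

MU_q_1/MU_q_2 = (0.4·q_2)/(0.6·q_1); tangency sets this equal to p_1/p_2.
So 0.4·p_2·q_2 = 0.6·p_1·q_1; combined with the budget, a share 0.4 of income goes to q_1.
Demand: q_1*(p_1,p_2,I) = 0.4·I/p_1 and q_2* = 0.6·I/p_2.
At p_1=4, p_2=2.64, I=311: q_2* = 0.6·311/2.64 = 70.6818.

q_2* = 70.6818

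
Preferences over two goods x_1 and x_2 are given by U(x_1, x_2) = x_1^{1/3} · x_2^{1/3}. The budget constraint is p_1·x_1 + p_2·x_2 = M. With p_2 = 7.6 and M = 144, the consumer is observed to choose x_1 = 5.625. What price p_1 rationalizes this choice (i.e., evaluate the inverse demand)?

p_1 = 12.8

Tangency: MRS = x_2/x_1 = p_1/p_2.
So 1/3·p_2·x_2 = 1/3·p_1·x_1; combined with the budget, a share 0.5 of income goes to x_1.
Demand: x_1*(p_1,p_2,M) = 0.5·M/p_1 and x_2* = 0.5·M/p_2.
Set x_1* = 5.625 in the demand function and solve for p_1: p_1 = 12.8.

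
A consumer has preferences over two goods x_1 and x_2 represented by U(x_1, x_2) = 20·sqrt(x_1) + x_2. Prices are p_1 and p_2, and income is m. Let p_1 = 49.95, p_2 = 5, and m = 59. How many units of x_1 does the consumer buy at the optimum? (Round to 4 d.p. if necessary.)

MU_x_1 = 10/√x_1, MU_x_2 = 1. Tangency: 10/√x_1 = p_1/p_2.
Thus x_1* = (10·p_2/p_1)² — independent of m — with the rest of income spent on x_2.
Plugging in: x_1* = (10·5/49.95)² = 1.002.

x_1* = 1.002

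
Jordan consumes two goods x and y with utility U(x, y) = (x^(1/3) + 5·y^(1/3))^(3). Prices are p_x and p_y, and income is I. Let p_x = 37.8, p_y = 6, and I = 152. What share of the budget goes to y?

MU_x ∝ x^(-2/3), MU_y ∝ 5·y^(-2/3), so MRS = (1/5)·(y/x)^(2/3) = p_x/p_y.
Hence y/x = (5·p_x/p_y)^(1/(2/3)), i.e. raised to the 1.5 power.
Substitute y = (y/x)·x into the budget: x* = I/(p_x + p_y·(y/x)).
Numerically y/x = 176.793312, so x* = 152/(37.8 + 6·176.793312) = 0.1384 and y* = 176.793312·0.1384 = 24.4616.
Expenditure on y: 6·24.4616 = 146.7699; share = 0.9656.

share on y = 0.9656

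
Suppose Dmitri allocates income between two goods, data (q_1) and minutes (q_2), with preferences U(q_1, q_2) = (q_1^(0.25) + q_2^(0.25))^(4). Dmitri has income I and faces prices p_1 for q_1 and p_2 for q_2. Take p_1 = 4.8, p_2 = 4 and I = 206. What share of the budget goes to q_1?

MU_q_1 ∝ q_1^(-0.75), MU_q_2 ∝ q_2^(-0.75), so MRS = (q_2/q_1)^(0.75) = p_1/p_2.
Solve for the ratio: q_2/q_1 = [p_1/p_2]^(4/3).
With the ratio pinned down, the budget gives q_1* = I/(p_1 + p_2·(q_2/q_1)) and q_2* = (q_2/q_1)·q_1*.
Numerically q_2/q_1 = 1.27519, so q_1* = 206/(4.8 + 4·1.27519) = 20.8065 and q_2* = 1.27519·20.8065 = 26.5322.
Expenditure on q_1: 4.8·20.8065 = 99.8711; share = 0.4848.

share on q_1 = 0.4848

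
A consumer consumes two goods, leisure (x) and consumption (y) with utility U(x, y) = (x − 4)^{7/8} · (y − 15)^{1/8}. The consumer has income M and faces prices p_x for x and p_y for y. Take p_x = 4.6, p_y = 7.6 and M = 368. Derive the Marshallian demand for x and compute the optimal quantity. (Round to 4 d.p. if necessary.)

Let x' = x−4, y' = y−15. MRS = 7·y'/x' = p_x/p_y.
Substituting into the budget: x* = 4 + 0.875·(M − 4·p_x − 15·p_y)/p_x, and y* = 15 + 0.125·(…)/p_y.
Discretionary income = 368 − 4·4.6 − 15·7.6 = 235.6; x* = 4 + 0.875·235.6/4.6 = 48.8152.

x* = 48.8152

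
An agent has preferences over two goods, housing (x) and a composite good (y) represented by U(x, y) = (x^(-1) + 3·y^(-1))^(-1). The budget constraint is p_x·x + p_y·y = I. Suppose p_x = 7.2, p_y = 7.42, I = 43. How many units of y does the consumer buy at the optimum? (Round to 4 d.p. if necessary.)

MU_x ∝ x^(-2), MU_y ∝ 3·y^(-2), so MRS = (1/3)·(y/x)^(2) = p_x/p_y.
Hence y/x = (3·p_x/p_y)^(1/(2)), i.e. raised to the 0.5 power.
Substitute y = (y/x)·x into the budget: x* = I/(p_x + p_y·(y/x)).
Numerically y/x = 1.70618, so x* = 43/(7.2 + 7.42·1.70618) = 2.1652 and y* = 1.70618·2.1652 = 3.6942.

y* = 3.6942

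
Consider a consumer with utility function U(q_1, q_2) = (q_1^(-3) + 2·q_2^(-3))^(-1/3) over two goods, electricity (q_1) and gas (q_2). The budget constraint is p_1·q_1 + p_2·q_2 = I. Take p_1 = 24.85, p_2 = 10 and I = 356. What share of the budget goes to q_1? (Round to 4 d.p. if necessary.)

share on q_1 = 0.6247

MU_q_1 ∝ q_1^(-4), MU_q_2 ∝ 2·q_2^(-4), so MRS = (1/2)·(q_2/q_1)^(4) = p_1/p_2.
Hence q_2/q_1 = (2·p_1/p_2)^(1/(4)), i.e. raised to the 0.25 power.
With the ratio pinned down, the budget gives q_1* = I/(p_1 + p_2·(q_2/q_1)) and q_2* = (q_2/q_1)·q_1*.
Numerically q_2/q_1 = 1.493101, so q_1* = 356/(24.85 + 10·1.493101) = 8.949 and q_2* = 1.493101·8.949 = 13.3617.
Expenditure on q_1: 24.85·8.949 = 222.3825; share = 0.6247.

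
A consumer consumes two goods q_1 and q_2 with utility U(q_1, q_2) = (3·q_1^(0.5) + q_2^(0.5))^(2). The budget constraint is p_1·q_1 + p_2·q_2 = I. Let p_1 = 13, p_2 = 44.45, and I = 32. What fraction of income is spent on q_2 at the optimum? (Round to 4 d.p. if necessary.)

share on q_2 = 0.0315

MU_q_1 ∝ 3·q_1^(-0.5), MU_q_2 ∝ q_2^(-0.5), so MRS = 3·(q_2/q_1)^(0.5) = p_1/p_2.
Solve for the ratio: q_2/q_1 = [(1/3)·p_1/p_2]^(2).
With the ratio pinned down, the budget gives q_1* = I/(p_1 + p_2·(q_2/q_1)) and q_2* = (q_2/q_1)·q_1*.
Numerically q_2/q_1 = 0.009504, so q_1* = 32/(13 + 44.45·0.009504) = 2.3841 and q_2* = 0.009504·2.3841 = 0.0227.
Expenditure on q_2: 44.45·0.0227 = 1.0071; share = 0.0315.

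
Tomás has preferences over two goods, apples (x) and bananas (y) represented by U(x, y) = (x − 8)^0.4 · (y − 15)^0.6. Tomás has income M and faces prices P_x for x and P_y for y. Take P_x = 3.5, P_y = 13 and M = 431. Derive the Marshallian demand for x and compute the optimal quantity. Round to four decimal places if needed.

x* = 31.7714

Substituting into the budget: x* = 8 + 0.4·(M − 8·P_x − 15·P_y)/P_x, and y* = 15 + 0.6·(…)/P_y.
Discretionary income = 431 − 8·3.5 − 15·13 = 208; x* = 8 + 0.4·208/3.5 = 31.7714.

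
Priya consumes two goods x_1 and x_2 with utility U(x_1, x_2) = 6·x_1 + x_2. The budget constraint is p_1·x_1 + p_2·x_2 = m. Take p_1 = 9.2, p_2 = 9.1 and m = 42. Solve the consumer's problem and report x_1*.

x_1* = 4.5652

Perfect substitutes: compare marginal utility per dollar. 6/p_1 vs 1/p_2 → 0.6522 vs 0.1099.
x_1 gives more utility per dollar, so spend all income on x_1: x_1* = m/p_1, x_2* = 0.
Numerically: x_1* = 4.5652, x_2* = 0.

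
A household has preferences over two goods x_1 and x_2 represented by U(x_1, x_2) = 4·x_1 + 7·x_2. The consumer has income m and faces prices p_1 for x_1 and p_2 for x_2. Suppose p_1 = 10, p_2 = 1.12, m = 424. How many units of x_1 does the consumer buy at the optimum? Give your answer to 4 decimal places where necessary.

Numerically: x_1* = 0, x_2* = 378.5714.

x_1* = 0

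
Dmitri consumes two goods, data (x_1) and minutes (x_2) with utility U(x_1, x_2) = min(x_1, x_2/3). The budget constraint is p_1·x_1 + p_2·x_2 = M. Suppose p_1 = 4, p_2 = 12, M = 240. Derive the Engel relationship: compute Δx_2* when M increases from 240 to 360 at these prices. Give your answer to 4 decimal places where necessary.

Δx_2* = 9

Demand: x_1*(p_1,p_2,M) = M/(p_1 + 3·p_2), x_2* = 3·M/(p_1 + 3·p_2).
Here 4 + 3·12 = 40, giving x_2* = 18.
At M' = 360: x_2* = 27. Change: 27 − 18 = 9.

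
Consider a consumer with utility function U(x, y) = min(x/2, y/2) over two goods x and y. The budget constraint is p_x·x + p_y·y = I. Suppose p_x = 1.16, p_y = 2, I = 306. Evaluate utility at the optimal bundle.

V = 48.4177

Demand: x*(p_x,p_y,I) = 2·I/(2·p_x + 2·p_y), y* = 2·I/(2·p_x + 2·p_y).
Here 2·1.16 + 2·2 = 6.32, giving x* = 96.8354 and y* = 96.8354.
Utility at the optimum: U(96.8354, 96.8354) = 48.4177.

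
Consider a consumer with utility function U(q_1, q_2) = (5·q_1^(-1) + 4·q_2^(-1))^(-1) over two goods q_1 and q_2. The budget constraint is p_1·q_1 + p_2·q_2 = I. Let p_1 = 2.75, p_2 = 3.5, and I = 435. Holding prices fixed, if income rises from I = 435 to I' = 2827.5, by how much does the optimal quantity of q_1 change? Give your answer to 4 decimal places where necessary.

Δq_1* = 433.0405

From the CES first-order condition, (5/4)·(q_2/q_1)^(2) = p_1/p_2.
Hence q_2/q_1 = ((4/5)·p_1/p_2)^(1/(2)), i.e. raised to the 0.5 power.
Substitute q_2 = (q_2/q_1)·q_1 into the budget: q_1* = I/(p_1 + p_2·(q_2/q_1)).
Numerically q_2/q_1 = 0.792825, so q_1* = 435/(2.75 + 3.5·0.792825) = 78.7346.
At I' = 2827.5: q_1* = 511.7751. Change: 511.7751 − 78.7346 = 433.0405.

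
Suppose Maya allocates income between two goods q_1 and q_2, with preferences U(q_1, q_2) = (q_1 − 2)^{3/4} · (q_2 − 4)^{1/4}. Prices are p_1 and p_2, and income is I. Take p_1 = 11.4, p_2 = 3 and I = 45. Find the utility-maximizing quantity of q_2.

q_2* = 4.85

Let q_1' = q_1−2, q_2' = q_2−4. MRS = 3·q_2'/q_1' = p_1/p_2.
Substituting into the budget: q_1* = 2 + 0.75·(I − 2·p_1 − 4·p_2)/p_1, and q_2* = 4 + 0.25·(…)/p_2.
Discretionary income = 45 − 2·11.4 − 4·3 = 10.2; q_2* = 4 + 0.25·10.2/3 = 4.85.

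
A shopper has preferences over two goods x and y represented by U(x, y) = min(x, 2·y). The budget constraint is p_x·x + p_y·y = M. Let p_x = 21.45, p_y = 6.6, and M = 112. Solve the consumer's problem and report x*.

With perfect complements, no substitution: consume in ratio x:y = 2:1.
Budget: p_x·x + p_y·(1/2)·x = M, so (2·p_x + p_y)·x = 2·M.
Demand: x*(p_x,p_y,M) = 2·M/(2·p_x + p_y), y* = M/(2·p_x + p_y).
Here 2·21.45 + 6.6 = 49.5, giving x* = 4.5253.

x* = 4.5253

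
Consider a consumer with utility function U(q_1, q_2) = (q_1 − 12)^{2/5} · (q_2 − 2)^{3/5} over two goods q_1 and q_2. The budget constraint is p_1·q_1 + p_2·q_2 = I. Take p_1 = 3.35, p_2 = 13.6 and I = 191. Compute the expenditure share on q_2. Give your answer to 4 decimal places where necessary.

share on q_2 = 0.5307

MRS = (2/3)·(q_2−2)/(q_1−12). Tangency with p_1/p_2 gives q_2−2 = (3/2)·(p_1/p_2)·(q_1−12).
Substituting into the budget: q_1* = 12 + 0.4·(I − 12·p_1 − 2·p_2)/p_1, and q_2* = 2 + 0.6·(…)/p_2.
Discretionary income = 191 − 12·3.35 − 2·13.6 = 123.6; q_1* = 12 + 0.4·123.6/3.35 = 26.7582; q_2* = 2 + 0.6·123.6/13.6 = 7.4529.
Expenditure on q_2: 13.6·7.4529 = 101.36; share = 0.5307.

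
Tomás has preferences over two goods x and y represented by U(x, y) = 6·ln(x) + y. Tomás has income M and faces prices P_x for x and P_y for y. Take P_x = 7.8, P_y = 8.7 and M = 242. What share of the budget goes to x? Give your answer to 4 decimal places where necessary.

share on x = 0.2157

Set MRS = P_x/P_y: (6/x)/1 = P_x/P_y.
So x*(P_x,P_y) = 6·P_y/P_x, independent of income; and y* = (M − 6·P_y)/P_y.
At the given prices: x* = 6·8.7/7.8 = 6.6923, and y* = 21.8161.
Expenditure on x: 7.8·6.6923 = 52.2; share = 0.2157.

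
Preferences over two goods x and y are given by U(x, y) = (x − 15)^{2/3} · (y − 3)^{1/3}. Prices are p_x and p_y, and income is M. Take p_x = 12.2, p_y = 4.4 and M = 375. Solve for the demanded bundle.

x* = 24.7705, y* = 16.5455

MRS = 2·(y−3)/(x−15). Tangency with p_x/p_y gives y−3 = (1/2)·(p_x/p_y)·(x−15).
Substituting into the budget: x* = 15 + 2/3·(M − 15·p_x − 3·p_y)/p_x, and y* = 3 + 1/3·(…)/p_y.
Discretionary income = 375 − 15·12.2 − 3·4.4 = 178.8; x* = 15 + 2/3·178.8/12.2 = 24.7705; y* = 3 + 1/3·178.8/4.4 = 16.5455.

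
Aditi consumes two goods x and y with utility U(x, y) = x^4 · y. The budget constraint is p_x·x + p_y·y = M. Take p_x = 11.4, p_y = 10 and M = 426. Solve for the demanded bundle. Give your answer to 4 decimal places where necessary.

Demand: x*(p_x,p_y,M) = 0.8·M/p_x and y* = 0.2·M/p_y.
At p_x=11.4, p_y=10, M=426: x* = 0.8·426/11.4 = 29.8947, y* = 8.52.

x* = 29.8947, y* = 8.52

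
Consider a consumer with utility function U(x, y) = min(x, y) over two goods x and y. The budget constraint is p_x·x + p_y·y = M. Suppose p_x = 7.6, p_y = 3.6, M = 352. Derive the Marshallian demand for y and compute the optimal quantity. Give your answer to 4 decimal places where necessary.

y* = 31.4286

Here 7.6 + 3.6 = 11.2, giving y* = 31.4286.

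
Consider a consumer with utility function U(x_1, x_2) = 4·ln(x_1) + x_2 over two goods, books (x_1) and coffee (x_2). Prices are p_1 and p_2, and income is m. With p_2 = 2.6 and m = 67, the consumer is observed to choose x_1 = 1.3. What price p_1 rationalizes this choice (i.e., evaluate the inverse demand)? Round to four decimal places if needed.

MU_x_1 = 4/x_1, MU_x_2 = 1. Tangency: 4/x_1 = p_1/p_2.
So x_1*(p_1,p_2) = 4·p_2/p_1, independent of income; and x_2* = (m − 4·p_2)/p_2.
Set x_1* = 1.3 in the demand function and solve for p_1: p_1 = 8.

p_1 = 8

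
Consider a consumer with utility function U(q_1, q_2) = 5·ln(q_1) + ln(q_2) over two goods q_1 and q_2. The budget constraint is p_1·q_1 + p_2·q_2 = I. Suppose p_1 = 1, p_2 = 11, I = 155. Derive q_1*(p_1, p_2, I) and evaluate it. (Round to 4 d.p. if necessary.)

Tangency: MRS = 5·q_2/q_1 = p_1/p_2.
So 5·p_2·q_2 = p_1·q_1; combined with the budget, a share 5/6 of income goes to q_1.
Demand: q_1*(p_1,p_2,I) = 5/6·I/p_1 and q_2* = 1/6·I/p_2.
At p_1=1, p_2=11, I=155: q_1* = 5/6·155/1 = 129.1667.

q_1* = 129.1667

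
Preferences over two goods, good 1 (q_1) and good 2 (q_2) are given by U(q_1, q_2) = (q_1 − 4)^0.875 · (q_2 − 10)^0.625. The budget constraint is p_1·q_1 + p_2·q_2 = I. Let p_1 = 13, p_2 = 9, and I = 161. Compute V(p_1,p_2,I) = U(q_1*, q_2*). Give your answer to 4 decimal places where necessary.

V = 0.8027

MRS = (7/5)·(q_2−10)/(q_1−4). Tangency with p_1/p_2 gives q_2−10 = (5/7)·(p_1/p_2)·(q_1−4).
Substituting into the budget: q_1* = 4 + 7/12·(I − 4·p_1 − 10·p_2)/p_1, and q_2* = 10 + 5/12·(…)/p_2.
Discretionary income = 161 − 4·13 − 10·9 = 19; q_1* = 4 + 7/12·19/13 = 4.8526; q_2* = 10 + 5/12·19/9 = 10.8796.
Utility at the optimum: U(4.8526, 10.8796) = 0.8027.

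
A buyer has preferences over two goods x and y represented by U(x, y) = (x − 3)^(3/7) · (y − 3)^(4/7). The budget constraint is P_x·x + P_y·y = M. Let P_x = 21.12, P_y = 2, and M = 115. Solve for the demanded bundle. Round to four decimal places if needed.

This is Cobb-Douglas in (x−3, y−3): tangency gives 3/7·P_y·(y−3) = 4/7·P_x·(x−3).
Substituting into the budget: x* = 3 + 3/7·(M − 3·P_x − 3·P_y)/P_x, and y* = 3 + 4/7·(…)/P_y.
Discretionary income = 115 − 3·21.12 − 3·2 = 45.64; x* = 3 + 3/7·45.64/21.12 = 3.9261; y* = 3 + 4/7·45.64/2 = 16.04.

x* = 3.9261, y* = 16.04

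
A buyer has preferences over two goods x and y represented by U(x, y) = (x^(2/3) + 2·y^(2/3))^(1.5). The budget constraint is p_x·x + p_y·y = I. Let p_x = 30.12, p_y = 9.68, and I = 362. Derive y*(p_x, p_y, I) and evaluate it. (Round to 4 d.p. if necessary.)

y* = 36.92

From the CES first-order condition, (1/2)·(y/x)^(1/3) = p_x/p_y.
Solve for the ratio: y/x = [2·p_x/p_y]^(3).
Substitute y = (y/x)·x into the budget: x* = I/(p_x + p_y·(y/x)).
Numerically y/x = 241.006534, so x* = 362/(30.12 + 9.68·241.006534) = 0.1532 and y* = 241.006534·0.1532 = 36.92.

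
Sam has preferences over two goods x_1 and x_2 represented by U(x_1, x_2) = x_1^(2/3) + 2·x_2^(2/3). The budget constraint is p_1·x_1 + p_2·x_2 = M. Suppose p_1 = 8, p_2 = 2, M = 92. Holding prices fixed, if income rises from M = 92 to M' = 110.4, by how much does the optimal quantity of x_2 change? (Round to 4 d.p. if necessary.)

MRS = MU_x_1/MU_x_2 = (1/2)·(x_2/x_1)^(1/3). Set equal to p_1/p_2.
Solve for the ratio: x_2/x_1 = [2·p_1/p_2]^(3).
With the ratio pinned down, the budget gives x_1* = M/(p_1 + p_2·(x_2/x_1)) and x_2* = (x_2/x_1)·x_1*.
Numerically x_2/x_1 = 512, so x_1* = 92/(8 + 2·512) = 0.0891 and x_2* = 512·0.0891 = 45.6434.
At M' = 110.4: x_2* = 54.7721. Change: 54.7721 − 45.6434 = 9.1287.

Δx_2* = 9.1287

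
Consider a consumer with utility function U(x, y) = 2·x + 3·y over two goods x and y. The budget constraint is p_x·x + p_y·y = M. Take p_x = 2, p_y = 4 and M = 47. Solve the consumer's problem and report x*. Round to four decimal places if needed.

x* = 23.5

Numerically: x* = 23.5, y* = 0.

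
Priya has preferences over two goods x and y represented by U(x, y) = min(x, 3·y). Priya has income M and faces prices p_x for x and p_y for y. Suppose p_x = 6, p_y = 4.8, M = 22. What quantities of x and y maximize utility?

x* = 2.8947, y* = 0.9649

Demand: x*(p_x,p_y,M) = 3·M/(3·p_x + p_y), y* = M/(3·p_x + p_y).
Here 3·6 + 4.8 = 22.8, giving x* = 2.8947 and y* = 0.9649.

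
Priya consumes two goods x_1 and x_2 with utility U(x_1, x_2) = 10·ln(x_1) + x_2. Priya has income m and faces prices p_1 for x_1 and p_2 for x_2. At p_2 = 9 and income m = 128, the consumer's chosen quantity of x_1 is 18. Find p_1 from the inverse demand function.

p_1 = 5

MU_x_1 = 10/x_1, MU_x_2 = 1. Tangency: 10/x_1 = p_1/p_2.
So x_1*(p_1,p_2) = 10·p_2/p_1, independent of income; and x_2* = (m − 10·p_2)/p_2.
Set x_1* = 18 in the demand function and solve for p_1: p_1 = 5.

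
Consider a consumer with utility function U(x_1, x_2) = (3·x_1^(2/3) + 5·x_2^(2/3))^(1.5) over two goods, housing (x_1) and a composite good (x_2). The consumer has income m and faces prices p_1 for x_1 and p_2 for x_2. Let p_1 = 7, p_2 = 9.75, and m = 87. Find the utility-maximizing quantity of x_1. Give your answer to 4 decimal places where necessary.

x_1* = 3.6702

MU_x_1 ∝ 3·x_1^(-1/3), MU_x_2 ∝ 5·x_2^(-1/3), so MRS = (3/5)·(x_2/x_1)^(1/3) = p_1/p_2.
Solve for the ratio: x_2/x_1 = [(5/3)·p_1/p_2]^(3).
Substitute x_2 = (x_2/x_1)·x_1 into the budget: x_1* = m/(p_1 + p_2·(x_2/x_1)).
Numerically x_2/x_1 = 1.713273, so x_1* = 87/(7 + 9.75·1.713273) = 3.6702.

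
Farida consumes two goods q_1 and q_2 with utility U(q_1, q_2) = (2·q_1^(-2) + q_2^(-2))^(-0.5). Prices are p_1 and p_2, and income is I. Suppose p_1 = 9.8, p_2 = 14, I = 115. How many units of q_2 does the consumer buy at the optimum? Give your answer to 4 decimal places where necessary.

From the CES first-order condition, 2·(q_2/q_1)^(3) = p_1/p_2.
Solve for the ratio: q_2/q_1 = [(1/2)·p_1/p_2]^(1/3).
With the ratio pinned down, the budget gives q_1* = I/(p_1 + p_2·(q_2/q_1)) and q_2* = (q_2/q_1)·q_1*.
Numerically q_2/q_1 = 0.70473, so q_1* = 115/(9.8 + 14·0.70473) = 5.8476 and q_2* = 0.70473·5.8476 = 4.121.

q_2* = 4.121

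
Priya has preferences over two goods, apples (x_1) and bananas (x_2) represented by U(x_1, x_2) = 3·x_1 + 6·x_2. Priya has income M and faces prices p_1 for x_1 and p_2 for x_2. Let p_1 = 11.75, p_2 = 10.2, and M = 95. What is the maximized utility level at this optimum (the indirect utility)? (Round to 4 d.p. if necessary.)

V = 55.8824

Perfect substitutes: compare marginal utility per dollar. 3/p_1 vs 6/p_2 → 0.2553 vs 0.5882.
x_2 gives more utility per dollar, so spend all income on x_2: x_2* = M/p_2, x_1* = 0.
Numerically: x_1* = 0, x_2* = 9.3137.
Utility at the optimum: U(0, 9.3137) = 55.8824.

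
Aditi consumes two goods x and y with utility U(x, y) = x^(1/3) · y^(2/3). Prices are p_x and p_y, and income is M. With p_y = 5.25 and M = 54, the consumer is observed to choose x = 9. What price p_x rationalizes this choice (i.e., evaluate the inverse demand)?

p_x = 2

The MRS is (1/2)·y/x. Set MRS = p_x/p_y.
Rearranging, p_y·y = 2·p_x·x. Substituting into the budget gives p_x·x·(1 + 2) = M.
Demand: x*(p_x,p_y,M) = 1/3·M/p_x and y* = 2/3·M/p_y.
Set x* = 9 in the demand function and solve for p_x: p_x = 2.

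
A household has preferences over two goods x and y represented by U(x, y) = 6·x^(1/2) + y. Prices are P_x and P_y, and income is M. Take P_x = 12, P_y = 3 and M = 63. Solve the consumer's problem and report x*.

Set MRS = P_x/P_y: 3·x^(−1/2) = P_x/P_y.
Solve: √x = 3·P_y/P_x, so x*(P_x,P_y) = (3·P_y/P_x)², and y* = (M − P_x·x*)/P_y.
Plugging in: x* = (3·3/12)² = 0.5625.

x* = 0.5625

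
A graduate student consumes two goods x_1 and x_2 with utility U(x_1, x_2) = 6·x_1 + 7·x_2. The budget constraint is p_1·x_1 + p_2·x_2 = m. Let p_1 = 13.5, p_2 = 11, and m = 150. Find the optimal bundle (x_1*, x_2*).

Numerically: x_1* = 0, x_2* = 13.6364.

x_1* = 0, x_2* = 13.6364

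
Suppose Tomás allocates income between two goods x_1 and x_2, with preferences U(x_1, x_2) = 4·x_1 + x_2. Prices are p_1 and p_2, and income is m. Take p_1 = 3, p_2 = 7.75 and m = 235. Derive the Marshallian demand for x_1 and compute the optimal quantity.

x_1 gives more utility per dollar, so spend all income on x_1: x_1* = m/p_1, x_2* = 0.
Numerically: x_1* = 78.3333, x_2* = 0.

x_1* = 78.3333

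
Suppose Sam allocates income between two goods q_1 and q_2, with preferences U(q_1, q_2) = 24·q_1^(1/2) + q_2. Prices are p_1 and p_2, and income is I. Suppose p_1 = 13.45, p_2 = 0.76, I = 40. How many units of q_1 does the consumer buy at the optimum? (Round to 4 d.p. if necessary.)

q_1* = 0.4598

Solve: √q_1 = 12·p_2/p_1, so q_1*(p_1,p_2) = (12·p_2/p_1)², and q_2* = (I − p_1·q_1*)/p_2.
Plugging in: q_1* = (12·0.76/13.45)² = 0.4598.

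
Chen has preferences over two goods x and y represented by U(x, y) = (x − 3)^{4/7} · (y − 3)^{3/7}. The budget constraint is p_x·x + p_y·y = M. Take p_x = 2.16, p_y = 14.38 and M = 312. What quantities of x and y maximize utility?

x* = 72.4127, y* = 10.8198

Substituting into the budget: x* = 3 + 4/7·(M − 3·p_x − 3·p_y)/p_x, and y* = 3 + 3/7·(…)/p_y.
Discretionary income = 312 − 3·2.16 − 3·14.38 = 262.38; x* = 3 + 4/7·262.38/2.16 = 72.4127; y* = 3 + 3/7·262.38/14.38 = 10.8198.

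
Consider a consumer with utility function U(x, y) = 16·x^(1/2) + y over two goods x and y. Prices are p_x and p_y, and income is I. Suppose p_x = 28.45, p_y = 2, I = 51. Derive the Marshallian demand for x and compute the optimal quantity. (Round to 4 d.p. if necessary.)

x* = 0.3163

Thus x* = (8·p_y/p_x)² — independent of I — with the rest of income spent on y.
Plugging in: x* = (8·2/28.45)² = 0.3163.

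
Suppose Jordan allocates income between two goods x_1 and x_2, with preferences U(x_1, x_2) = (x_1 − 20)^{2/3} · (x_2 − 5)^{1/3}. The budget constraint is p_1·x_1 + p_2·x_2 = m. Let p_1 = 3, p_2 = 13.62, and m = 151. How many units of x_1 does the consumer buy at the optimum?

x_1* = 25.0889

Substituting into the budget: x_1* = 20 + 2/3·(m − 20·p_1 − 5·p_2)/p_1, and x_2* = 5 + 1/3·(…)/p_2.
Discretionary income = 151 − 20·3 − 5·13.62 = 22.9; x_1* = 20 + 2/3·22.9/3 = 25.0889.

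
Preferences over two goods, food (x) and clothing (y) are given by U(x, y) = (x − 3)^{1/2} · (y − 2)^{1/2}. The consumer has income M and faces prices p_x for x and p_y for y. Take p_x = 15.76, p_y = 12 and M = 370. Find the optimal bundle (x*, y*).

x* = 12.4772, y* = 14.4467

Substituting into the budget: x* = 3 + 0.5·(M − 3·p_x − 2·p_y)/p_x, and y* = 2 + 0.5·(…)/p_y.
Discretionary income = 370 − 3·15.76 − 2·12 = 298.72; x* = 3 + 0.5·298.72/15.76 = 12.4772; y* = 2 + 0.5·298.72/12 = 14.4467.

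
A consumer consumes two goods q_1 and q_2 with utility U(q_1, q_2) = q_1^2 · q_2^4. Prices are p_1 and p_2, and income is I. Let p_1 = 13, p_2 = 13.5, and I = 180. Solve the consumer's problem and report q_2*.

At p_1=13, p_2=13.5, I=180: q_2* = 2/3·180/13.5 = 8.8889.

q_2* = 8.8889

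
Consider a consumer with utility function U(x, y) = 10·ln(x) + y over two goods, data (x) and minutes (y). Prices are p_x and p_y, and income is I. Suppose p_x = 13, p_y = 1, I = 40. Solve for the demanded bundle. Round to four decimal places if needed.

Set MRS = p_x/p_y: (10/x)/1 = p_x/p_y.
So x*(p_x,p_y) = 10·p_y/p_x, independent of income; and y* = (I − 10·p_y)/p_y.
At the given prices: x* = 10·1/13 = 0.7692, and y* = 30.

x* = 0.7692, y* = 30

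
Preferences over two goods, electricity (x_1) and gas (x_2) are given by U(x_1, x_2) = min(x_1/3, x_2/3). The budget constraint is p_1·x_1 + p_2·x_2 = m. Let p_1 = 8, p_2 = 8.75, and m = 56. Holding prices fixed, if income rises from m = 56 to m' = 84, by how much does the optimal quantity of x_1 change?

Leontief preferences: the optimum is at the kink where x_1/3 = x_2/3, i.e. x_2 = x_1.
Budget: p_1·x_1 + p_2·x_1 = m, so (3·p_1 + 3·p_2)·x_1 = 3·m.
Demand: x_1*(p_1,p_2,m) = 3·m/(3·p_1 + 3·p_2), x_2* = 3·m/(3·p_1 + 3·p_2).
Here 3·8 + 3·8.75 = 50.25, giving x_1* = 3.3433.
At m' = 84: x_1* = 5.0149. Change: 5.0149 − 3.3433 = 1.6716.

Δx_1* = 1.6716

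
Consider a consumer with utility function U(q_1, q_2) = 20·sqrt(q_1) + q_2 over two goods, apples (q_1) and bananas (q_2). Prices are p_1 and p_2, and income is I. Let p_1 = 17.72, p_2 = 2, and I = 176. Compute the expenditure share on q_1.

Set MRS = p_1/p_2: 10·q_1^(−1/2) = p_1/p_2.
Thus q_1* = (10·p_2/p_1)² — independent of I — with the rest of income spent on q_2.
Plugging in: q_1* = (10·2/17.72)² = 1.2739, q_2* = 76.7133.
Expenditure on q_1: 17.72·1.2739 = 22.5734; share = 0.1283.

share on q_1 = 0.1283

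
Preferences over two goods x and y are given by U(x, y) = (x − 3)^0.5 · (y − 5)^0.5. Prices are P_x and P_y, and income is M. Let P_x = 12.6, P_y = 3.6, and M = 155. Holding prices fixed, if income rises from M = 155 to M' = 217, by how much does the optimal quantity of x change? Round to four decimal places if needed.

Let x' = x−3, y' = y−5. MRS = y'/x' = P_x/P_y.
After buying the subsistence bundle (3, 5), a share 0.5 of the remaining income goes to x: x* = 3 + 0.5·(M − 3P_x − 5P_y)/P_x.
Discretionary income = 155 − 3·12.6 − 5·3.6 = 99.2; x* = 3 + 0.5·99.2/12.6 = 6.9365.
At M' = 217: x* = 9.3968. Change: 9.3968 − 6.9365 = 2.4603.

Δx* = 2.4603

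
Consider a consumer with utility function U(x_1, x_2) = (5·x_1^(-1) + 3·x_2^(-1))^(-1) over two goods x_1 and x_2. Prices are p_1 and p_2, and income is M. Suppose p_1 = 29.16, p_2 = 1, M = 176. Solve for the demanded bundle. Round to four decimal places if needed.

x_1* = 5.2785, x_2* = 22.079

From the CES first-order condition, (5/3)·(x_2/x_1)^(2) = p_1/p_2.
Hence x_2/x_1 = ((3/5)·p_1/p_2)^(1/(2)), i.e. raised to the 0.5 power.
With the ratio pinned down, the budget gives x_1* = M/(p_1 + p_2·(x_2/x_1)) and x_2* = (x_2/x_1)·x_1*.
Numerically x_2/x_1 = 4.182822, so x_1* = 176/(29.16 + 1·4.182822) = 5.2785 and x_2* = 4.182822·5.2785 = 22.079.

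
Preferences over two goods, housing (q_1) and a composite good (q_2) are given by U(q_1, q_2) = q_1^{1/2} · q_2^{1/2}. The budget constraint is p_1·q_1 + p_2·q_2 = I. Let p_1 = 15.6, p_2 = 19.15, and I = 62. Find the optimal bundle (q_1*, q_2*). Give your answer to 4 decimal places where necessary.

q_1* = 1.9872, q_2* = 1.6188

Tangency: MRS = q_2/q_1 = p_1/p_2.
So 0.5·p_2·q_2 = 0.5·p_1·q_1; combined with the budget, a share 0.5 of income goes to q_1.
Demand: q_1*(p_1,p_2,I) = 0.5·I/p_1 and q_2* = 0.5·I/p_2.
At p_1=15.6, p_2=19.15, I=62: q_1* = 0.5·62/15.6 = 1.9872, q_2* = 1.6188.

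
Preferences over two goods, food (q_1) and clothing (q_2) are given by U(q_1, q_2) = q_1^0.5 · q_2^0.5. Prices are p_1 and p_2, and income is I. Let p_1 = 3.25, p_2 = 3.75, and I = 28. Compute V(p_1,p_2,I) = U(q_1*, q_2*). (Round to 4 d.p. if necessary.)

MU_q_1/MU_q_2 = (0.5·q_2)/(0.5·q_1); tangency sets this equal to p_1/p_2.
Rearranging, p_2·q_2 = p_1·q_1. Substituting into the budget gives p_1·q_1·(1 + 1) = I.
Demand: q_1*(p_1,p_2,I) = 0.5·I/p_1 and q_2* = 0.5·I/p_2.
At p_1=3.25, p_2=3.75, I=28: q_1* = 0.5·28/3.25 = 4.3077, q_2* = 3.7333.
Utility at the optimum: U(4.3077, 3.7333) = 4.0102.

V = 4.0102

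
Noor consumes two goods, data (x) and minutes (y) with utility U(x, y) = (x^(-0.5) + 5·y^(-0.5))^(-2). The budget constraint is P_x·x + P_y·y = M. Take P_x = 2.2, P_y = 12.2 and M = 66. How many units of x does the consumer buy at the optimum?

MU_x ∝ x^(-1.5), MU_y ∝ 5·y^(-1.5), so MRS = (1/5)·(y/x)^(1.5) = P_x/P_y.
Hence y/x = (5·P_x/P_y)^(1/(1.5)), i.e. raised to the 2/3 power.
Substitute y = (y/x)·x into the budget: x* = M/(P_x + P_y·(y/x)).
Numerically y/x = 0.933301, so x* = 66/(2.2 + 12.2·0.933301) = 4.8578.

x* = 4.8578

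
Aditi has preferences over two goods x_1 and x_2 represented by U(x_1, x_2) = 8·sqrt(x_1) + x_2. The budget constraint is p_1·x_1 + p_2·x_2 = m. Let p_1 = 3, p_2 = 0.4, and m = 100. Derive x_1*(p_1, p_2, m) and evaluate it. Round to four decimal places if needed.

MU_x_1 = 4/√x_1, MU_x_2 = 1. Tangency: 4/√x_1 = p_1/p_2.
Thus x_1* = (4·p_2/p_1)² — independent of m — with the rest of income spent on x_2.
Plugging in: x_1* = (4·0.4/3)² = 0.2844.

x_1* = 0.2844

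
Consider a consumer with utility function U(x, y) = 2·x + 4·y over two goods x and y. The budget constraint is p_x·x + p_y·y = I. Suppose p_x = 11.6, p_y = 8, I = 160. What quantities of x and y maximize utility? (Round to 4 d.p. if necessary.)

Linear utility — the consumer picks whichever good has higher MU/price: 2/11.6 = 0.1724 vs 4/8 = 0.5.
y gives more utility per dollar, so spend all income on y: y* = I/p_y, x* = 0.
Numerically: x* = 0, y* = 20.

x* = 0, y* = 20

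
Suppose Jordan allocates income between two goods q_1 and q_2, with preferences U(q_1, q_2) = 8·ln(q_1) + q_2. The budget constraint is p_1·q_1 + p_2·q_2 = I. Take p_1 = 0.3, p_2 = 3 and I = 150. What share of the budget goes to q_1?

share on q_1 = 0.16

MU_q_1 = 8/q_1, MU_q_2 = 1. Tangency: 8/q_1 = p_1/p_2.
So q_1*(p_1,p_2) = 8·p_2/p_1, independent of income; and q_2* = (I − 8·p_2)/p_2.
At the given prices: q_1* = 8·3/0.3 = 80, and q_2* = 42.
Expenditure on q_1: 0.3·80 = 24; share = 0.16.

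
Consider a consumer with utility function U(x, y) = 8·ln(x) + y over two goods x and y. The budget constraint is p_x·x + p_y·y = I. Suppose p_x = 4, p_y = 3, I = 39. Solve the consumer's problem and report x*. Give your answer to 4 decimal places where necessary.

Set MRS = p_x/p_y: (8/x)/1 = p_x/p_y.
So x*(p_x,p_y) = 8·p_y/p_x, independent of income; and y* = (I − 8·p_y)/p_y.
At the given prices: x* = 8·3/4 = 6.

x* = 6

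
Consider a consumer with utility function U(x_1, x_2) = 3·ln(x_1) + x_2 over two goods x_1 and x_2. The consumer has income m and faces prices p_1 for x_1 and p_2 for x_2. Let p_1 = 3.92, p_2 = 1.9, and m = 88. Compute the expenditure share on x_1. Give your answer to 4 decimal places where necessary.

MU_x_1 = 3/x_1, MU_x_2 = 1. Tangency: 3/x_1 = p_1/p_2.
So x_1*(p_1,p_2) = 3·p_2/p_1, independent of income; and x_2* = (m − 3·p_2)/p_2.
At the given prices: x_1* = 3·1.9/3.92 = 1.4541, and x_2* = 43.3158.
Expenditure on x_1: 3.92·1.4541 = 5.7; share = 0.0648.

share on x_1 = 0.0648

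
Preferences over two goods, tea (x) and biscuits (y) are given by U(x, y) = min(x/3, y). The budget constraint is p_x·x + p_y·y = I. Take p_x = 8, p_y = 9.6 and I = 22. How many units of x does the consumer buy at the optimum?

With perfect complements, no substitution: consume in ratio x:y = 3:1.
Budget: p_x·x + p_y·(1/3)·x = I, so (3·p_x + p_y)·x = 3·I.
Demand: x*(p_x,p_y,I) = 3·I/(3·p_x + p_y), y* = I/(3·p_x + p_y).
Here 3·8 + 9.6 = 33.6, giving x* = 1.9643.

x* = 1.9643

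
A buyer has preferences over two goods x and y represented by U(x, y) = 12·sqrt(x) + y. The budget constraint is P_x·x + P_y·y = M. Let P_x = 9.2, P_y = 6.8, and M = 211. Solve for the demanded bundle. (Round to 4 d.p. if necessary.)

x* = 19.6673, y* = 4.4207

Set MRS = P_x/P_y: 6·x^(−1/2) = P_x/P_y.
Thus x* = (6·P_y/P_x)² — independent of M — with the rest of income spent on y.
Plugging in: x* = (6·6.8/9.2)² = 19.6673, y* = 4.4207.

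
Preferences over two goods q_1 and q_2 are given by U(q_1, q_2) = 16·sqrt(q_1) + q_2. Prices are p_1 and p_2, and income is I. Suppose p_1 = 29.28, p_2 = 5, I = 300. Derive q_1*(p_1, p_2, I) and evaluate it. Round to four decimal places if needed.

q_1* = 1.8663

MU_q_1 = 8/√q_1, MU_q_2 = 1. Tangency: 8/√q_1 = p_1/p_2.
Thus q_1* = (8·p_2/p_1)² — independent of I — with the rest of income spent on q_2.
Plugging in: q_1* = (8·5/29.28)² = 1.8663.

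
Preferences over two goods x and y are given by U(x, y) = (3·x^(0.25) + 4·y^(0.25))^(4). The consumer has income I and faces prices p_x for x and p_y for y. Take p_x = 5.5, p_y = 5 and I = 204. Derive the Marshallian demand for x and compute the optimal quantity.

x* = 14.7485

From the CES first-order condition, (3/4)·(y/x)^(0.75) = p_x/p_y.
Solve for the ratio: y/x = [(4/3)·p_x/p_y]^(4/3).
Substitute y = (y/x)·x into the budget: x* = I/(p_x + p_y·(y/x)).
Numerically y/x = 1.666385, so x* = 204/(5.5 + 5·1.666385) = 14.7485.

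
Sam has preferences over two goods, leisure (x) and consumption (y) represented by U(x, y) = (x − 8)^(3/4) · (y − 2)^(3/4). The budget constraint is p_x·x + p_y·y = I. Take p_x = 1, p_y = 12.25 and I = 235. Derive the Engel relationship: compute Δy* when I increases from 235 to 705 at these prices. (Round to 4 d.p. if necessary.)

Discretionary income = 235 − 8·1 − 2·12.25 = 202.5; y* = 2 + 0.5·202.5/12.25 = 10.2653.
At I' = 705: y* = 29.449. Change: 29.449 − 10.2653 = 19.1837.

Δy* = 19.1837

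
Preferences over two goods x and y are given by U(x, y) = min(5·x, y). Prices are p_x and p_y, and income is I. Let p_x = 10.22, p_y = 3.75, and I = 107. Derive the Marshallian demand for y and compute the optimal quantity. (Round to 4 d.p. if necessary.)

y* = 18.4674

Leontief preferences: the optimum is at the kink where x/1 = y/5, i.e. y = 5·x.
Budget: p_x·x + p_y·5·x = I, so (p_x + 5·p_y)·x = I.
Demand: x*(p_x,p_y,I) = I/(p_x + 5·p_y), y* = 5·I/(p_x + 5·p_y).
Here 10.22 + 5·3.75 = 28.97, giving y* = 18.4674.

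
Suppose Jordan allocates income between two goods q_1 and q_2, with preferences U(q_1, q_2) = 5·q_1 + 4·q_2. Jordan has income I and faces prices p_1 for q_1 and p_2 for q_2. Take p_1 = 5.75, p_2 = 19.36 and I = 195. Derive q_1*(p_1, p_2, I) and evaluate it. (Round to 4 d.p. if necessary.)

q_1* = 33.913

Linear utility — the consumer picks whichever good has higher MU/price: 5/5.75 = 0.8696 vs 4/19.36 = 0.2066.
q_1 gives more utility per dollar, so spend all income on q_1: q_1* = I/p_1, q_2* = 0.
Numerically: q_1* = 33.913, q_2* = 0.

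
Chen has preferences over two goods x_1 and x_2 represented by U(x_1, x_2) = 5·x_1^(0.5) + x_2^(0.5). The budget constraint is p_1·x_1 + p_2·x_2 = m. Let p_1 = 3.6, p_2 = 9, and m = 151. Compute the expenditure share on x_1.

MRS = MU_x_1/MU_x_2 = 5·(x_2/x_1)^(0.5). Set equal to p_1/p_2.
Hence x_2/x_1 = ((1/5)·p_1/p_2)^(1/(0.5)), i.e. raised to the 2 power.
Substitute x_2 = (x_2/x_1)·x_1 into the budget: x_1* = m/(p_1 + p_2·(x_2/x_1)).
Numerically x_2/x_1 = 0.0064, so x_1* = 151/(3.6 + 9·0.0064) = 41.2839 and x_2* = 0.0064·41.2839 = 0.2642.
Expenditure on x_1: 3.6·41.2839 = 148.622; share = 0.9843.

share on x_1 = 0.9843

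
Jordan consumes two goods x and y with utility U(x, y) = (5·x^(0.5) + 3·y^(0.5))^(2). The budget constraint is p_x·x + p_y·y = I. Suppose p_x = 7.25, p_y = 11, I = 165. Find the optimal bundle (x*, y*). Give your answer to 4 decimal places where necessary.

x* = 18.3942, y* = 2.8766

MU_x ∝ 5·x^(-0.5), MU_y ∝ 3·y^(-0.5), so MRS = (5/3)·(y/x)^(0.5) = p_x/p_y.
Hence y/x = ((3/5)·p_x/p_y)^(1/(0.5)), i.e. raised to the 2 power.
Substitute y = (y/x)·x into the budget: x* = I/(p_x + p_y·(y/x)).
Numerically y/x = 0.156384, so x* = 165/(7.25 + 11·0.156384) = 18.3942 and y* = 0.156384·18.3942 = 2.8766.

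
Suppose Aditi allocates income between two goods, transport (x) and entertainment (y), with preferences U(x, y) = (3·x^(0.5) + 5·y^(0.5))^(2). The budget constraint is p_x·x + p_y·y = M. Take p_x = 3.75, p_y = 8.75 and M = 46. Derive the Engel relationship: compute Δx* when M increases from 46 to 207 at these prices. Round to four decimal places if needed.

Δx* = 19.6

MU_x ∝ 3·x^(-0.5), MU_y ∝ 5·y^(-0.5), so MRS = (3/5)·(y/x)^(0.5) = p_x/p_y.
Hence y/x = ((5/3)·p_x/p_y)^(1/(0.5)), i.e. raised to the 2 power.
Substitute y = (y/x)·x into the budget: x* = M/(p_x + p_y·(y/x)).
Numerically y/x = 0.510204, so x* = 46/(3.75 + 8.75·0.510204) = 5.6.
At M' = 207: x* = 25.2. Change: 25.2 − 5.6 = 19.6.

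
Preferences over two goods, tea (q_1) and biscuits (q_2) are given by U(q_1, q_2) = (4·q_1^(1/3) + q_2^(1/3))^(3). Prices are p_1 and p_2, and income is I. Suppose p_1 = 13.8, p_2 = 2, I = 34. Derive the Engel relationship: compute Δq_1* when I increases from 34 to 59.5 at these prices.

MRS = MU_q_1/MU_q_2 = 4·(q_2/q_1)^(2/3). Set equal to p_1/p_2.
Hence q_2/q_1 = ((1/4)·p_1/p_2)^(1/(2/3)), i.e. raised to the 1.5 power.
Substitute q_2 = (q_2/q_1)·q_1 into the budget: q_1* = I/(p_1 + p_2·(q_2/q_1)).
Numerically q_2/q_1 = 2.265602, so q_1* = 34/(13.8 + 2·2.265602) = 1.8548.
At I' = 59.5: q_1* = 3.2458. Change: 3.2458 − 1.8548 = 1.3911.

Δq_1* = 1.3911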